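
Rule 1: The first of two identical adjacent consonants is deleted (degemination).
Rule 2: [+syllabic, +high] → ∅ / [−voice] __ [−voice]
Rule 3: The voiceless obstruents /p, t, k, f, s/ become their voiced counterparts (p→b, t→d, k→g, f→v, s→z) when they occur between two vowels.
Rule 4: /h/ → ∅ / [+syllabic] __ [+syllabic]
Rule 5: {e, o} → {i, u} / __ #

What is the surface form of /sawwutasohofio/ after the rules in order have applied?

sawudazooviu

Rule 1 (degemination): /ww/ is a geminate; the first /w/ deletes. /sawwutasohofio/ → sawutasohofio.
Rule 2 (high vowel syncope): no segment meets the environment; /sawutasohofio/ is unchanged.
Rule 3 (intervocalic voicing): /t/ is a voiceless obstruent between vowels /u/ and /a/, so it voices to [d]. /s/ is a voiceless obstruent between vowels /a/ and /o/, so it voices to [z]. /f/ is a voiceless obstruent between vowels /o/ and /i/, so it voices to [v]. /sawutasohofio/ → sawudazohovio.
Rule 4 (intervocalic h-deletion): /h/ occurs between vowels /o/ and /o/, so it deletes. /sawudazohovio/ → sawudazoovio.
Rule 5 (final vowel raising): /o/ is a mid vowel in word-final position, so it raises to [u]. /sawudazoovio/ → sawudazooviu.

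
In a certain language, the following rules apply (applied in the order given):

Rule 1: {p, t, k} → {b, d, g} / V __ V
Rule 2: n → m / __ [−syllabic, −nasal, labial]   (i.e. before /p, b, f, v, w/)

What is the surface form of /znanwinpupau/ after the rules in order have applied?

Rule 1 (intervocalic voicing): /p/ is a voiceless stop between vowels /u/ and /a/, so it voices to [b]. /znanwinpupau/ → znanwinpubau.
Rule 2 (nasal place assimilation): /n/ precedes the labial consonant /w/, so it assimilates in place to [m]. /n/ precedes the labial consonant /p/, so it assimilates in place to [m]. /znanwinpubau/ → znamwimpubau.

znamwimpubau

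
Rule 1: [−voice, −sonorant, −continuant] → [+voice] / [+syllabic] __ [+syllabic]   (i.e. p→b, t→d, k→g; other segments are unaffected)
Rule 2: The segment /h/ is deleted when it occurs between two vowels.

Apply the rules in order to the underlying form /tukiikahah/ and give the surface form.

tugiigaah

Rule 1 (intervocalic voicing): /k/ is a voiceless stop between vowels /u/ and /i/, so it voices to [g]. /k/ is a voiceless stop between vowels /i/ and /a/, so it voices to [g]. /tukiikahah/ → tugiigahah.
Rule 2 (intervocalic h-deletion): /h/ occurs between vowels /a/ and /a/, so it deletes. /tugiigahah/ → tugiigaah.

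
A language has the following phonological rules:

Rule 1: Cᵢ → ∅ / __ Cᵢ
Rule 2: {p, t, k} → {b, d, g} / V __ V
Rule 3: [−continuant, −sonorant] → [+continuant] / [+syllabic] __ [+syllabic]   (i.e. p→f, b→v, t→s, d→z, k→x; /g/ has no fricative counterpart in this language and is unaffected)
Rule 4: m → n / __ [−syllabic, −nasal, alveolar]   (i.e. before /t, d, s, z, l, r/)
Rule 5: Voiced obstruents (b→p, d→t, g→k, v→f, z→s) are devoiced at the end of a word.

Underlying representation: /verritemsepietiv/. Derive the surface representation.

verizenseviezif

Rule 1 (degemination): /rr/ is a geminate; the first /r/ deletes. /verritemsepietiv/ → veritemsepietiv.
Rule 2 (intervocalic voicing): /t/ is a voiceless stop between vowels /i/ and /e/, so it voices to [d]. /p/ is a voiceless stop between vowels /e/ and /i/, so it voices to [b]. /t/ is a voiceless stop between vowels /e/ and /i/, so it voices to [d]. /veritemsepietiv/ → veridemsebiediv.
Rule 3 (intervocalic spirantization): /d/ is a stop between vowels /i/ and /e/, so it spirantizes to the fricative [z]. /b/ is a stop between vowels /e/ and /i/, so it spirantizes to the fricative [v]. /d/ is a stop between vowels /e/ and /i/, so it spirantizes to the fricative [z]. /veridemsebiediv/ → verizemsevieziv.
Rule 4 (nasal place assimilation): /m/ precedes the alveolar consonant /s/, so it assimilates in place to [n]. /verizemsevieziv/ → verizensevieziv.
Rule 5 (final devoicing): /v/ is a voiced obstruent in word-final position, so it devoices to [f]. /verizensevieziv/ → verizenseviezif.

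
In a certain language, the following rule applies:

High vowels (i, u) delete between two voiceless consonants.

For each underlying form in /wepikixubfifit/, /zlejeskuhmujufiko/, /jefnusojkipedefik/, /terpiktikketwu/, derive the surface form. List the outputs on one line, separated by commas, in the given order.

/wepikixubfifit/: /i/ is a high vowel flanked by voiceless consonants /p/ and /k/, so it deletes. /i/ is a high vowel flanked by voiceless consonants /k/ and /x/, so it deletes. /i/ is a high vowel flanked by voiceless consonants /f/ and /f/, so it deletes. /i/ is a high vowel flanked by voiceless consonants /f/ and /t/, so it deletes. → [wepkxubfft].
/zlejeskuhmujufiko/: /u/ is a high vowel flanked by voiceless consonants /k/ and /h/, so it deletes. /i/ is a high vowel flanked by voiceless consonants /f/ and /k/, so it deletes. → [zlejeskhmujufko].
/jefnusojkipedefik/: /i/ is a high vowel flanked by voiceless consonants /k/ and /p/, so it deletes. /i/ is a high vowel flanked by voiceless consonants /f/ and /k/, so it deletes. → [jefnusojkpedefk].
/terpiktikketwu/: /i/ is a high vowel flanked by voiceless consonants /p/ and /k/, so it deletes. /i/ is a high vowel flanked by voiceless consonants /t/ and /k/, so it deletes. → [terpktkketwu].

wepkxubfft, zlejeskhmujufko, jefnusojkpedefk, terpktkketwu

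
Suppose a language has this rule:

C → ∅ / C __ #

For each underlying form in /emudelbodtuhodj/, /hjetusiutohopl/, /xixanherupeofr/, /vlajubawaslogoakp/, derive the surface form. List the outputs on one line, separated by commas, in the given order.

/emudelbodtuhodj/: /j/ is the second consonant of a word-final cluster /dj/, so it deletes. → [emudelbodtuhod].
/hjetusiutohopl/: /l/ is the second consonant of a word-final cluster /pl/, so it deletes. → [hjetusiutohop].
/xixanherupeofr/: /r/ is the second consonant of a word-final cluster /fr/, so it deletes. → [xixanherupeof].
/vlajubawaslogoakp/: /p/ is the second consonant of a word-final cluster /kp/, so it deletes. → [vlajubawaslogoak].

emudelbodtuhod, hjetusiutohop, xixanherupeof, vlajubawaslogoak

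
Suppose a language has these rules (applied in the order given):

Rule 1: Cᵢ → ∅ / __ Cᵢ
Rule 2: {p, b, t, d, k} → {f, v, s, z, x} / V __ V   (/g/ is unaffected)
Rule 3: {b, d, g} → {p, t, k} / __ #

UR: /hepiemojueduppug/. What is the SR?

Rule 1 (degemination): /pp/ is a geminate; the first /p/ deletes. /hepiemojueduppug/ → hepiemojuedupug.
Rule 2 (intervocalic spirantization): /p/ is a stop between vowels /e/ and /i/, so it spirantizes to the fricative [f]. /d/ is a stop between vowels /e/ and /u/, so it spirantizes to the fricative [z]. /p/ is a stop between vowels /u/ and /u/, so it spirantizes to the fricative [f]. /hepiemojuedupug/ → hefiemojuezufug.
Rule 3 (final devoicing): /g/ is a voiced stop in word-final position, so it devoices to [k]. /hefiemojuezufug/ → hefiemojuezufuk.

hefiemojuezufuk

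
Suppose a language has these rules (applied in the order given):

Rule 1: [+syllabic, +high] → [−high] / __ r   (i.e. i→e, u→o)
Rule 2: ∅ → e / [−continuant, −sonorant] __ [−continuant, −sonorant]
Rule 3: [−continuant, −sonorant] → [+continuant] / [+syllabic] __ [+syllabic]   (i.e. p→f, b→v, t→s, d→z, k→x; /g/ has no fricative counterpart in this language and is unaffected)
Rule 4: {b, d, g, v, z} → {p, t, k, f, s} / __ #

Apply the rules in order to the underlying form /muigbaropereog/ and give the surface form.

Rule 1 (pre-rhotic lowering): no segment meets the environment; /muigbaropereog/ is unchanged.
Rule 2 (stop-cluster e-epenthesis): /g/ and /b/ form a stop–stop cluster, so [e] is inserted between them. /muigbaropereog/ → muigebaropereog.
Rule 3 (intervocalic spirantization): /b/ is a stop between vowels /e/ and /a/, so it spirantizes to the fricative [v]. /p/ is a stop between vowels /o/ and /e/, so it spirantizes to the fricative [f]. /muigebaropereog/ → muigevarofereog.
Rule 4 (final devoicing): /g/ is a voiced obstruent in word-final position, so it devoices to [k]. /muigevarofereog/ → muigevarofereok.

muigevarofereok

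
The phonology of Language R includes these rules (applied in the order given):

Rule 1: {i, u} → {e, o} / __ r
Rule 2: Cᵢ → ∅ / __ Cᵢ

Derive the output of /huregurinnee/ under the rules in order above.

Rule 1 (pre-rhotic lowering): /u/ is a high vowel immediately before /r/, so it lowers to [o]. /u/ is a high vowel immediately before /r/, so it lowers to [o]. /huregurinnee/ → horegorinnee.
Rule 2 (degemination): /nn/ is a geminate; the first /n/ deletes. /horegorinnee/ → horegorinee.

horegorinee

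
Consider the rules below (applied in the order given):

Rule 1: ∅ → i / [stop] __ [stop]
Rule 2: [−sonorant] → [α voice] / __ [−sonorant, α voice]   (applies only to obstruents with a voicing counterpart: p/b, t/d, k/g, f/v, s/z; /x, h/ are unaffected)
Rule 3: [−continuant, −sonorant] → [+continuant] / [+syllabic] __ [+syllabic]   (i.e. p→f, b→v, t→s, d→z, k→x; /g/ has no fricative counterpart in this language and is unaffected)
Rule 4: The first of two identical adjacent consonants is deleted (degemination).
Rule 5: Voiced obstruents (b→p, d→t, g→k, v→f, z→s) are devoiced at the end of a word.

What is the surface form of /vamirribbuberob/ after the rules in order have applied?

vamirivivuverop

Rule 1 (stop-cluster i-epenthesis): /b/ and /b/ form a stop–stop cluster, so [i] is inserted between them. /vamirribbuberob/ → vamirribibuberob.
Rule 2 (regressive voicing assimilation): no segment meets the environment; /vamirribibuberob/ is unchanged.
Rule 3 (intervocalic spirantization): /b/ is a stop between vowels /i/ and /i/, so it spirantizes to the fricative [v]. /b/ is a stop between vowels /i/ and /u/, so it spirantizes to the fricative [v]. /b/ is a stop between vowels /u/ and /e/, so it spirantizes to the fricative [v]. /vamirribibuberob/ → vamirrivivuverob.
Rule 4 (degemination): /rr/ is a geminate; the first /r/ deletes. /vamirrivivuverob/ → vamirivivuverob.
Rule 5 (final devoicing): /b/ is a voiced obstruent in word-final position, so it devoices to [p]. /vamirivivuverob/ → vamirivivuverop.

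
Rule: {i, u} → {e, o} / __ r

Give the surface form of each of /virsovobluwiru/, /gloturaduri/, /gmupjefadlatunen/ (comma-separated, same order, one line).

/virsovobluwiru/: /i/ is a high vowel immediately before /r/, so it lowers to [e]. /i/ is a high vowel immediately before /r/, so it lowers to [e]. → [versovobluweru].
/gloturaduri/: /u/ is a high vowel immediately before /r/, so it lowers to [o]. /u/ is a high vowel immediately before /r/, so it lowers to [o]. → [glotoradori].
/gmupjefadlatunen/: the rule's environment is not met; surfaces unchanged as [gmupjefadlatunen].

versovobluweru, glotoradori, gmupjefadlatunen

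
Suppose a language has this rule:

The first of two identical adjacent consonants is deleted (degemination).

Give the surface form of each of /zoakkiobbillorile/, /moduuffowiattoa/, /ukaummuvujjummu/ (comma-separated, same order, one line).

/zoakkiobbillorile/: /kk/ is a geminate; the first /k/ deletes. /bb/ is a geminate; the first /b/ deletes. /ll/ is a geminate; the first /l/ deletes. → [zoakiobilorile].
/moduuffowiattoa/: /ff/ is a geminate; the first /f/ deletes. /tt/ is a geminate; the first /t/ deletes. → [moduufowiatoa].
/ukaummuvujjummu/: /mm/ is a geminate; the first /m/ deletes. /jj/ is a geminate; the first /j/ deletes. /mm/ is a geminate; the first /m/ deletes. → [ukaumuvujumu].

zoakiobilorile, moduufowiatoa, ukaumuvujumu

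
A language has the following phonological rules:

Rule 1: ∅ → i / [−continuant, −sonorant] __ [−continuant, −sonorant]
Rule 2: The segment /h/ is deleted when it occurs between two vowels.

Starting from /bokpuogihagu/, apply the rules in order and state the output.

bokipuogiagu

Rule 1 (stop-cluster i-epenthesis): /k/ and /p/ form a stop–stop cluster, so [i] is inserted between them. /bokpuogihagu/ → bokipuogihagu.
Rule 2 (intervocalic h-deletion): /h/ occurs between vowels /i/ and /a/, so it deletes. /bokipuogihagu/ → bokipuogiagu.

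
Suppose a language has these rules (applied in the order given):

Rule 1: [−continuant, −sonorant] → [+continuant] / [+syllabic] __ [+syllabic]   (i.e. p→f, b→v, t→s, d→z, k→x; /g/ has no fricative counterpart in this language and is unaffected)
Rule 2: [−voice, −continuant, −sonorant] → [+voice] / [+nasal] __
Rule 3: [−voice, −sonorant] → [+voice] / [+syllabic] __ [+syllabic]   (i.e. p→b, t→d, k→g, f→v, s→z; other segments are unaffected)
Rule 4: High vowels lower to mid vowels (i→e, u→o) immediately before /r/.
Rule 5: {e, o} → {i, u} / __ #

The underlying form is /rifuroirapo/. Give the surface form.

Rule 1 (intervocalic spirantization): /p/ is a stop between vowels /a/ and /o/, so it spirantizes to the fricative [f]. /rifuroirapo/ → rifuroirafo.
Rule 2 (post-nasal voicing): no segment meets the environment; /rifuroirafo/ is unchanged.
Rule 3 (intervocalic voicing): /f/ is a voiceless obstruent between vowels /i/ and /u/, so it voices to [v]. /f/ is a voiceless obstruent between vowels /a/ and /o/, so it voices to [v]. /rifuroirafo/ → rivuroiravo.
Rule 4 (pre-rhotic lowering): /u/ is a high vowel immediately before /r/, so it lowers to [o]. /i/ is a high vowel immediately before /r/, so it lowers to [e]. /rivuroiravo/ → rivoroeravo.
Rule 5 (final vowel raising): /o/ is a mid vowel in word-final position, so it raises to [u]. /rivoroeravo/ → rivoroeravu.

rivoroeravu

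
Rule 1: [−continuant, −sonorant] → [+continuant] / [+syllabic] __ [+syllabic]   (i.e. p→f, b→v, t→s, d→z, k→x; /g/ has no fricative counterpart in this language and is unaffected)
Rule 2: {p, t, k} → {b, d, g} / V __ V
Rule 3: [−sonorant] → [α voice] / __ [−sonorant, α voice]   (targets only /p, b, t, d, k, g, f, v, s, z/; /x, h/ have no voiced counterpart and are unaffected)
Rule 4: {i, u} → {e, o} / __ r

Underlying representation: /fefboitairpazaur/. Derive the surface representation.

fevboisaerpazaor

Rule 1 (intervocalic spirantization): /t/ is a stop between vowels /i/ and /a/, so it spirantizes to the fricative [s]. /fefboitairpazaur/ → fefboisairpazaur.
Rule 2 (intervocalic voicing): no segment meets the environment; /fefboisairpazaur/ is unchanged.
Rule 3 (regressive voicing assimilation): /f/ precedes the voiced obstruent /b/, so it voices to [v] by assimilation. /fefboisairpazaur/ → fevboisairpazaur.
Rule 4 (pre-rhotic lowering): /i/ is a high vowel immediately before /r/, so it lowers to [e]. /u/ is a high vowel immediately before /r/, so it lowers to [o]. /fevboisairpazaur/ → fevboisaerpazaor.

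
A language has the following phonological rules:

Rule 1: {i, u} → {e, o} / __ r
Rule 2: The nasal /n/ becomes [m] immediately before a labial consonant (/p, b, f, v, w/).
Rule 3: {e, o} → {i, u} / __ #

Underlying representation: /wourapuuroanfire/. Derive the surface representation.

woorapuoroamferi

Rule 1 (pre-rhotic lowering): /u/ is a high vowel immediately before /r/, so it lowers to [o]. /u/ is a high vowel immediately before /r/, so it lowers to [o]. /i/ is a high vowel immediately before /r/, so it lowers to [e]. /wourapuuroanfire/ → woorapuoroanfere.
Rule 2 (nasal place assimilation): /n/ precedes the labial consonant /f/, so it assimilates in place to [m]. /woorapuoroanfere/ → woorapuoroamfere.
Rule 3 (final vowel raising): /e/ is a mid vowel in word-final position, so it raises to [i]. /woorapuoroamfere/ → woorapuoroamferi.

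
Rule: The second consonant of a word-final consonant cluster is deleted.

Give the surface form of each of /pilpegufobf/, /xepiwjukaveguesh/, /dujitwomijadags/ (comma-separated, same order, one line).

/pilpegufobf/: /f/ is the second consonant of a word-final cluster /bf/, so it deletes. → [pilpegufob].
/xepiwjukaveguesh/: /h/ is the second consonant of a word-final cluster /sh/, so it deletes. → [xepiwjukavegues].
/dujitwomijadags/: /s/ is the second consonant of a word-final cluster /gs/, so it deletes. → [dujitwomijadag].

pilpegufob, xepiwjukavegues, dujitwomijadag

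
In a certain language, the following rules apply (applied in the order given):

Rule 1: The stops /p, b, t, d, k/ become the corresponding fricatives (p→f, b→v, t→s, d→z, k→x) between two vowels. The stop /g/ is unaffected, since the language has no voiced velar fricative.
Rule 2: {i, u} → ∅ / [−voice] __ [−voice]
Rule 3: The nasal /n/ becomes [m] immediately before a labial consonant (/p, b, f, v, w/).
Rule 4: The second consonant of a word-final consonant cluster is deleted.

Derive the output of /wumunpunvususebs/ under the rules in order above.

Rule 1 (intervocalic spirantization): no segment meets the environment; /wumunpunvususebs/ is unchanged.
Rule 2 (high vowel syncope): /u/ is a high vowel flanked by voiceless consonants /s/ and /s/, so it deletes. /wumunpunvususebs/ → wumunpunvussebs.
Rule 3 (nasal place assimilation): /n/ precedes the labial consonant /p/, so it assimilates in place to [m]. /n/ precedes the labial consonant /v/, so it assimilates in place to [m]. /wumunpunvussebs/ → wumumpumvussebs.
Rule 4 (final cluster simplification): /s/ is the second consonant of a word-final cluster /bs/, so it deletes. /wumumpumvussebs/ → wumumpumvusseb.

wumumpumvusseb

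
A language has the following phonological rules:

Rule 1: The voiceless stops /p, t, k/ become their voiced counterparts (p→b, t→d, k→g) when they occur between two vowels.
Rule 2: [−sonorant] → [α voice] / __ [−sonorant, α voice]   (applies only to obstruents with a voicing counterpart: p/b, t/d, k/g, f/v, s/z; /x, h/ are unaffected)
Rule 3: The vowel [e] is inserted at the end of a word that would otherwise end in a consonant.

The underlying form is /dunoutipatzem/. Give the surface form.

dunoudibadzeme

Rule 1 (intervocalic voicing): /t/ is a voiceless stop between vowels /u/ and /i/, so it voices to [d]. /p/ is a voiceless stop between vowels /i/ and /a/, so it voices to [b]. /dunoutipatzem/ → dunoudibatzem.
Rule 2 (regressive voicing assimilation): /t/ precedes the voiced obstruent /z/, so it voices to [d] by assimilation. /dunoudibatzem/ → dunoudibadzem.
Rule 3 (final e-epenthesis): the form ends in the consonant /m/, so [e] is inserted word-finally. /dunoudibadzem/ → dunoudibadzeme.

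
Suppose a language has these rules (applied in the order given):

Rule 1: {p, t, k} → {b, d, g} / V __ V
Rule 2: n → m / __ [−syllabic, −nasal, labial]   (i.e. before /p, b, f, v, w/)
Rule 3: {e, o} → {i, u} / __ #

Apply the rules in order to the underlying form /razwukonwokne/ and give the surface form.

Rule 1 (intervocalic voicing): /k/ is a voiceless stop between vowels /u/ and /o/, so it voices to [g]. /razwukonwokne/ → razwugonwokne.
Rule 2 (nasal place assimilation): /n/ precedes the labial consonant /w/, so it assimilates in place to [m]. /razwugonwokne/ → razwugomwokne.
Rule 3 (final vowel raising): /e/ is a mid vowel in word-final position, so it raises to [i]. /razwugomwokne/ → razwugomwokni.

razwugomwokni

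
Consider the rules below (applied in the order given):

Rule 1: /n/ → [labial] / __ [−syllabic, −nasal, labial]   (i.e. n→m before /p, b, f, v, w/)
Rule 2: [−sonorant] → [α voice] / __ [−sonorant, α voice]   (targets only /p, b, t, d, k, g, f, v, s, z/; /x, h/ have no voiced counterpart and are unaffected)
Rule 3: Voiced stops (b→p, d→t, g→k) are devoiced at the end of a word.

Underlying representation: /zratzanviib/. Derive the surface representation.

Rule 1 (nasal place assimilation): /n/ precedes the labial consonant /v/, so it assimilates in place to [m]. /zratzanviib/ → zratzamviib.
Rule 2 (regressive voicing assimilation): /t/ precedes the voiced obstruent /z/, so it voices to [d] by assimilation. /zratzamviib/ → zradzamviib.
Rule 3 (final devoicing): /b/ is a voiced stop in word-final position, so it devoices to [p]. /zradzamviib/ → zradzamviip.

zradzamviip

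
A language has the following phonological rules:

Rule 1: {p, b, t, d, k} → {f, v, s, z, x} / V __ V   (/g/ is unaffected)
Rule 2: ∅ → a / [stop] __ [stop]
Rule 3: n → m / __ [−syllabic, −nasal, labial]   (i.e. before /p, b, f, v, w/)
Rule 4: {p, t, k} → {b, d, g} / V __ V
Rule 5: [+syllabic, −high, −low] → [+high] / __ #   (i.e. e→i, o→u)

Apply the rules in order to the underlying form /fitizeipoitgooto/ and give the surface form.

fisizeifoidagoosu

Rule 1 (intervocalic spirantization): /t/ is a stop between vowels /i/ and /i/, so it spirantizes to the fricative [s]. /p/ is a stop between vowels /i/ and /o/, so it spirantizes to the fricative [f]. /t/ is a stop between vowels /o/ and /o/, so it spirantizes to the fricative [s]. /fitizeipoitgooto/ → fisizeifoitgooso.
Rule 2 (stop-cluster a-epenthesis): /t/ and /g/ form a stop–stop cluster, so [a] is inserted between them. /fisizeifoitgooso/ → fisizeifoitagooso.
Rule 3 (nasal place assimilation): no segment meets the environment; /fisizeifoitagooso/ is unchanged.
Rule 4 (intervocalic voicing): /t/ is a voiceless stop between vowels /i/ and /a/, so it voices to [d]. /fisizeifoitagooso/ → fisizeifoidagooso.
Rule 5 (final vowel raising): /o/ is a mid vowel in word-final position, so it raises to [u]. /fisizeifoidagooso/ → fisizeifoidagoosu.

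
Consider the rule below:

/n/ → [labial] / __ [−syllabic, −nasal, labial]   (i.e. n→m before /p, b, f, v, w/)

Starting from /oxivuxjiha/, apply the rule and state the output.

No segment of /oxivuxjiha/ meets the structural description of the rule, so the form surfaces unchanged.

oxivuxjiha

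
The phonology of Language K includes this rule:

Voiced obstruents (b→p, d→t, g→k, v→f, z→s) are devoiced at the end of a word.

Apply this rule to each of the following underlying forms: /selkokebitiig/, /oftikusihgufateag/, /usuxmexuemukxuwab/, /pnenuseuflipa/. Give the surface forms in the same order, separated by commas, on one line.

selkokebitiik, oftikusihgufateak, usuxmexuemukxuwap, pnenuseuflipa

/selkokebitiig/: /g/ is a voiced obstruent in word-final position, so it devoices to [k]. → [selkokebitiik].
/oftikusihgufateag/: /g/ is a voiced obstruent in word-final position, so it devoices to [k]. → [oftikusihgufateak].
/usuxmexuemukxuwab/: /b/ is a voiced obstruent in word-final position, so it devoices to [p]. → [usuxmexuemukxuwap].
/pnenuseuflipa/: the rule's environment is not met; surfaces unchanged as [pnenuseuflipa].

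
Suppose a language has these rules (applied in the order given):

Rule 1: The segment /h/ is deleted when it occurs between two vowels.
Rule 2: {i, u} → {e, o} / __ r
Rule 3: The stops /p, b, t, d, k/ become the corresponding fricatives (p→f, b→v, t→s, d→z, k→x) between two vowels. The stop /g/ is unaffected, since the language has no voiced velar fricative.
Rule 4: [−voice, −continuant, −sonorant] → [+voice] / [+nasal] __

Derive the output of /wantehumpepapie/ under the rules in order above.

Rule 1 (intervocalic h-deletion): /h/ occurs between vowels /e/ and /u/, so it deletes. /wantehumpepapie/ → wanteumpepapie.
Rule 2 (pre-rhotic lowering): no segment meets the environment; /wanteumpepapie/ is unchanged.
Rule 3 (intervocalic spirantization): /p/ is a stop between vowels /e/ and /a/, so it spirantizes to the fricative [f]. /p/ is a stop between vowels /a/ and /i/, so it spirantizes to the fricative [f]. /wanteumpepapie/ → wanteumpefafie.
Rule 4 (post-nasal voicing): /t/ is a voiceless stop immediately after the nasal /n/, so it voices to [d]. /p/ is a voiceless stop immediately after the nasal /m/, so it voices to [b]. /wanteumpefafie/ → wandeumbefafie.

wandeumbefafie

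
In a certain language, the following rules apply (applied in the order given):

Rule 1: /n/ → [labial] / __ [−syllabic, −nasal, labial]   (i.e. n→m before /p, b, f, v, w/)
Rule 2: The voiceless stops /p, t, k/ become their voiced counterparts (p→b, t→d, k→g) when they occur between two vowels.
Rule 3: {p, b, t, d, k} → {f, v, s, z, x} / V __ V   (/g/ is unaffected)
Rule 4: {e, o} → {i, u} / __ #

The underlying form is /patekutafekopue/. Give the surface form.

pazeguzafegovui

Rule 1 (nasal place assimilation): no segment meets the environment; /patekutafekopue/ is unchanged.
Rule 2 (intervocalic voicing): /t/ is a voiceless stop between vowels /a/ and /e/, so it voices to [d]. /k/ is a voiceless stop between vowels /e/ and /u/, so it voices to [g]. /t/ is a voiceless stop between vowels /u/ and /a/, so it voices to [d]. /k/ is a voiceless stop between vowels /e/ and /o/, so it voices to [g]. /p/ is a voiceless stop between vowels /o/ and /u/, so it voices to [b]. /patekutafekopue/ → padegudafegobue.
Rule 3 (intervocalic spirantization): /d/ is a stop between vowels /a/ and /e/, so it spirantizes to the fricative [z]. /d/ is a stop between vowels /u/ and /a/, so it spirantizes to the fricative [z]. /b/ is a stop between vowels /o/ and /u/, so it spirantizes to the fricative [v]. /padegudafegobue/ → pazeguzafegovue.
Rule 4 (final vowel raising): /e/ is a mid vowel in word-final position, so it raises to [i]. /pazeguzafegovue/ → pazeguzafegovui.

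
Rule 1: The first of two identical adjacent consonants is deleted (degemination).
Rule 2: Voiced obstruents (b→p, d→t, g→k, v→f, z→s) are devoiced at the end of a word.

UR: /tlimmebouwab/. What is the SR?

Rule 1 (degemination): /mm/ is a geminate; the first /m/ deletes. /tlimmebouwab/ → tlimebouwab.
Rule 2 (final devoicing): /b/ is a voiced obstruent in word-final position, so it devoices to [p]. /tlimebouwab/ → tlimebouwap.

tlimebouwap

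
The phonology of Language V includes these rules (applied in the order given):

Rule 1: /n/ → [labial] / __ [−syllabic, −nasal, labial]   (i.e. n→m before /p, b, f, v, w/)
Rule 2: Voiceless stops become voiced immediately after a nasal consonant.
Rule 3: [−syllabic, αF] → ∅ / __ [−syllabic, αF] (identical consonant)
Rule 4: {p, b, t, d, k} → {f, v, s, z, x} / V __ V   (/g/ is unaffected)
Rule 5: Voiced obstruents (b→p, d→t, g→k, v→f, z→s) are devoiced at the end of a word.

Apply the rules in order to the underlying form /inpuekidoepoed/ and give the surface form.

Rule 1 (nasal place assimilation): /n/ precedes the labial consonant /p/, so it assimilates in place to [m]. /inpuekidoepoed/ → impuekidoepoed.
Rule 2 (post-nasal voicing): /p/ is a voiceless stop immediately after the nasal /m/, so it voices to [b]. /impuekidoepoed/ → imbuekidoepoed.
Rule 3 (degemination): no segment meets the environment; /imbuekidoepoed/ is unchanged.
Rule 4 (intervocalic spirantization): /k/ is a stop between vowels /e/ and /i/, so it spirantizes to the fricative [x]. /d/ is a stop between vowels /i/ and /o/, so it spirantizes to the fricative [z]. /p/ is a stop between vowels /e/ and /o/, so it spirantizes to the fricative [f]. /imbuekidoepoed/ → imbuexizoefoed.
Rule 5 (final devoicing): /d/ is a voiced obstruent in word-final position, so it devoices to [t]. /imbuexizoefoed/ → imbuexizoefoet.

imbuexizoefoet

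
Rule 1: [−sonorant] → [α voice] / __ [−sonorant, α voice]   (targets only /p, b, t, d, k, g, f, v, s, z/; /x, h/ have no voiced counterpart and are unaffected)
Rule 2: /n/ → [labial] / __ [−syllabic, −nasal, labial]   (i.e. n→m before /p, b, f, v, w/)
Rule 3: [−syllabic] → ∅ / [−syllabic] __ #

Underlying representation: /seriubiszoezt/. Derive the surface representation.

Rule 1 (regressive voicing assimilation): /s/ precedes the voiced obstruent /z/, so it voices to [z] by assimilation. /z/ precedes the voiceless obstruent /t/, so it devoices to [s] by assimilation. /seriubiszoezt/ → seriubizzoest.
Rule 2 (nasal place assimilation): no segment meets the environment; /seriubizzoest/ is unchanged.
Rule 3 (final cluster simplification): /t/ is the second consonant of a word-final cluster /st/, so it deletes. /seriubizzoest/ → seriubizzoes.

seriubizzoes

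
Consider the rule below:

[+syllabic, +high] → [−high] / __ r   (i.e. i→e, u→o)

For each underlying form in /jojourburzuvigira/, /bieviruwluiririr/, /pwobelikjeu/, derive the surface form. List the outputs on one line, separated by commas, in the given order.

/jojourburzuvigira/: /u/ is a high vowel immediately before /r/, so it lowers to [o]. /u/ is a high vowel immediately before /r/, so it lowers to [o]. /i/ is a high vowel immediately before /r/, so it lowers to [e]. → [jojoorborzuvigera].
/bieviruwluiririr/: /i/ is a high vowel immediately before /r/, so it lowers to [e]. /i/ is a high vowel immediately before /r/, so it lowers to [e]. /i/ is a high vowel immediately before /r/, so it lowers to [e]. /i/ is a high vowel immediately before /r/, so it lowers to [e]. → [bieveruwluererer].
/pwobelikjeu/: the rule's environment is not met; surfaces unchanged as [pwobelikjeu].

jojoorborzuvigera, bieveruwluererer, pwobelikjeu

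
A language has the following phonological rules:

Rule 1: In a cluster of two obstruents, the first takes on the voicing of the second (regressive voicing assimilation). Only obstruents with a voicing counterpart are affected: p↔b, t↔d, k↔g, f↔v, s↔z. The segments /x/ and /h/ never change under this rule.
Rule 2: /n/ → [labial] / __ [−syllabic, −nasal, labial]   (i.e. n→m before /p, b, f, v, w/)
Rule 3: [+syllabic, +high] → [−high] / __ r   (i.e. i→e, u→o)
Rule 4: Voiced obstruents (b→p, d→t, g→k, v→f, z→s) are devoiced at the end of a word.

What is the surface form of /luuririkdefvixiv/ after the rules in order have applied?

luorerigdevvixif

Rule 1 (regressive voicing assimilation): /k/ precedes the voiced obstruent /d/, so it voices to [g] by assimilation. /f/ precedes the voiced obstruent /v/, so it voices to [v] by assimilation. /luuririkdefvixiv/ → luuririgdevvixiv.
Rule 2 (nasal place assimilation): no segment meets the environment; /luuririgdevvixiv/ is unchanged.
Rule 3 (pre-rhotic lowering): /u/ is a high vowel immediately before /r/, so it lowers to [o]. /i/ is a high vowel immediately before /r/, so it lowers to [e]. /luuririgdevvixiv/ → luorerigdevvixiv.
Rule 4 (final devoicing): /v/ is a voiced obstruent in word-final position, so it devoices to [f]. /luorerigdevvixiv/ → luorerigdevvixif.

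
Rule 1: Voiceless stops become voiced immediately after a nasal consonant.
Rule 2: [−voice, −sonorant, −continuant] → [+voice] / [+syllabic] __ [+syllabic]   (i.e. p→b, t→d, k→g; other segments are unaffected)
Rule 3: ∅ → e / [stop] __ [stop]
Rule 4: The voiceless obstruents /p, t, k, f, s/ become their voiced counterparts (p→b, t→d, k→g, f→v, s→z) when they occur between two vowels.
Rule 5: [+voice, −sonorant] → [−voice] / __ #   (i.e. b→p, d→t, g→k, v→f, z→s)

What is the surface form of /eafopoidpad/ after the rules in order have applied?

eavoboidebat

Rule 1 (post-nasal voicing): no segment meets the environment; /eafopoidpad/ is unchanged.
Rule 2 (intervocalic voicing): /p/ is a voiceless stop between vowels /o/ and /o/, so it voices to [b]. /eafopoidpad/ → eafoboidpad.
Rule 3 (stop-cluster e-epenthesis): /d/ and /p/ form a stop–stop cluster, so [e] is inserted between them. /eafoboidpad/ → eafoboidepad.
Rule 4 (intervocalic voicing): /f/ is a voiceless obstruent between vowels /a/ and /o/, so it voices to [v]. /p/ is a voiceless obstruent between vowels /e/ and /a/, so it voices to [b]. /eafoboidepad/ → eavoboidebad.
Rule 5 (final devoicing): /d/ is a voiced obstruent in word-final position, so it devoices to [t]. /eavoboidebad/ → eavoboidebat.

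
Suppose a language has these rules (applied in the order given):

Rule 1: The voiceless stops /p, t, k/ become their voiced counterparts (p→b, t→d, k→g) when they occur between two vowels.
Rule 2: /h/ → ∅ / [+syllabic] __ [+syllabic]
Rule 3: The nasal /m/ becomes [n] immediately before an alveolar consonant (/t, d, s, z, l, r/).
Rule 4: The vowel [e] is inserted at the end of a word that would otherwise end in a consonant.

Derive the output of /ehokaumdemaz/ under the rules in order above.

Rule 1 (intervocalic voicing): /k/ is a voiceless stop between vowels /o/ and /a/, so it voices to [g]. /ehokaumdemaz/ → ehogaumdemaz.
Rule 2 (intervocalic h-deletion): /h/ occurs between vowels /e/ and /o/, so it deletes. /ehogaumdemaz/ → eogaumdemaz.
Rule 3 (nasal place assimilation): /m/ precedes the alveolar consonant /d/, so it assimilates in place to [n]. /eogaumdemaz/ → eogaundemaz.
Rule 4 (final e-epenthesis): the form ends in the consonant /z/, so [e] is inserted word-finally. /eogaundemaz/ → eogaundemaze.

eogaundemaze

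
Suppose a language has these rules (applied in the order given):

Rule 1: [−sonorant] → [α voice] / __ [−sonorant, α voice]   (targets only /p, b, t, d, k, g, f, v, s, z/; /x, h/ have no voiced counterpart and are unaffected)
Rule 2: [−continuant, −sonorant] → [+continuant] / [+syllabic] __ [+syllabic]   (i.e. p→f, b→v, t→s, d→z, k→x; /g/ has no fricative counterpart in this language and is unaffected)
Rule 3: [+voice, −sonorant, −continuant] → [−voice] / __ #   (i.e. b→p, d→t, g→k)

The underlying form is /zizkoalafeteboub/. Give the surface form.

Rule 1 (regressive voicing assimilation): /z/ precedes the voiceless obstruent /k/, so it devoices to [s] by assimilation. /zizkoalafeteboub/ → ziskoalafeteboub.
Rule 2 (intervocalic spirantization): /t/ is a stop between vowels /e/ and /e/, so it spirantizes to the fricative [s]. /b/ is a stop between vowels /e/ and /o/, so it spirantizes to the fricative [v]. /ziskoalafeteboub/ → ziskoalafesevoub.
Rule 3 (final devoicing): /b/ is a voiced stop in word-final position, so it devoices to [p]. /ziskoalafesevoub/ → ziskoalafesevoup.

ziskoalafesevoup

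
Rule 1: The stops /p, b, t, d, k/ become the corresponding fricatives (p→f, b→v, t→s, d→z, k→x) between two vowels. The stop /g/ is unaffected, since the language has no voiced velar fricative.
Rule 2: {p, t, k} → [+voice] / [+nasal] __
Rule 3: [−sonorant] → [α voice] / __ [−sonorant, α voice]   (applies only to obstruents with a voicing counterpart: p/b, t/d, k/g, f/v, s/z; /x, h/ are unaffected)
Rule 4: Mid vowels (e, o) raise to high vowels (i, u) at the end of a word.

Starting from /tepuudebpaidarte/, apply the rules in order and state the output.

Rule 1 (intervocalic spirantization): /p/ is a stop between vowels /e/ and /u/, so it spirantizes to the fricative [f]. /d/ is a stop between vowels /u/ and /e/, so it spirantizes to the fricative [z]. /d/ is a stop between vowels /i/ and /a/, so it spirantizes to the fricative [z]. /tepuudebpaidarte/ → tefuuzebpaizarte.
Rule 2 (post-nasal voicing): no segment meets the environment; /tefuuzebpaizarte/ is unchanged.
Rule 3 (regressive voicing assimilation): /b/ precedes the voiceless obstruent /p/, so it devoices to [p] by assimilation. /tefuuzebpaizarte/ → tefuuzeppaizarte.
Rule 4 (final vowel raising): /e/ is a mid vowel in word-final position, so it raises to [i]. /tefuuzeppaizarte/ → tefuuzeppaizarti.

tefuuzeppaizarti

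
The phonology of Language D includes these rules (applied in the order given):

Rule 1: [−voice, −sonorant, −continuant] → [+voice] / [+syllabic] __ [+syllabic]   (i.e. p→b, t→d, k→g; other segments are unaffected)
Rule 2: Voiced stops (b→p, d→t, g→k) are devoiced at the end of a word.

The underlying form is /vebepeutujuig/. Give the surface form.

Rule 1 (intervocalic voicing): /p/ is a voiceless stop between vowels /e/ and /e/, so it voices to [b]. /t/ is a voiceless stop between vowels /u/ and /u/, so it voices to [d]. /vebepeutujuig/ → vebebeudujuig.
Rule 2 (final devoicing): /g/ is a voiced stop in word-final position, so it devoices to [k]. /vebebeudujuig/ → vebebeudujuik.

vebebeudujuik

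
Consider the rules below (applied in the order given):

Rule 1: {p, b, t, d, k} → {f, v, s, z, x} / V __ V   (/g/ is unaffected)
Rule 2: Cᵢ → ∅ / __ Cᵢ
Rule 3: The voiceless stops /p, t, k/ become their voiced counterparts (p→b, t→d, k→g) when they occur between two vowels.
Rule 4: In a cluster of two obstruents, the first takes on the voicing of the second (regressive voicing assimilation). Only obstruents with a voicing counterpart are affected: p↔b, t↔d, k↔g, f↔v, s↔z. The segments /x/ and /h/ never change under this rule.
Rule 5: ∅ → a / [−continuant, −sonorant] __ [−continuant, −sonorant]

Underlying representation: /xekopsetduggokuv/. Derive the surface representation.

xexopsedadugoxuv

Rule 1 (intervocalic spirantization): /k/ is a stop between vowels /e/ and /o/, so it spirantizes to the fricative [x]. /k/ is a stop between vowels /o/ and /u/, so it spirantizes to the fricative [x]. /xekopsetduggokuv/ → xexopsetduggoxuv.
Rule 2 (degemination): /gg/ is a geminate; the first /g/ deletes. /xexopsetduggoxuv/ → xexopsetdugoxuv.
Rule 3 (intervocalic voicing): no segment meets the environment; /xexopsetdugoxuv/ is unchanged.
Rule 4 (regressive voicing assimilation): /t/ precedes the voiced obstruent /d/, so it voices to [d] by assimilation. /xexopsetdugoxuv/ → xexopseddugoxuv.
Rule 5 (stop-cluster a-epenthesis): /d/ and /d/ form a stop–stop cluster, so [a] is inserted between them. /xexopseddugoxuv/ → xexopsedadugoxuv.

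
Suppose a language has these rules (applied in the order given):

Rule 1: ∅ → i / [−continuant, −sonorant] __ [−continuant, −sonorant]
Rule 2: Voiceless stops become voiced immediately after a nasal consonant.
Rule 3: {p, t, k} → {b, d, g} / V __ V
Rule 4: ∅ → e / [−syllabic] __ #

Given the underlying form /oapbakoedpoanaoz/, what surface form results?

oabibagoediboanaoze

Rule 1 (stop-cluster i-epenthesis): /p/ and /b/ form a stop–stop cluster, so [i] is inserted between them. /d/ and /p/ form a stop–stop cluster, so [i] is inserted between them. /oapbakoedpoanaoz/ → oapibakoedipoanaoz.
Rule 2 (post-nasal voicing): no segment meets the environment; /oapibakoedipoanaoz/ is unchanged.
Rule 3 (intervocalic voicing): /p/ is a voiceless stop between vowels /a/ and /i/, so it voices to [b]. /k/ is a voiceless stop between vowels /a/ and /o/, so it voices to [g]. /p/ is a voiceless stop between vowels /i/ and /o/, so it voices to [b]. /oapibakoedipoanaoz/ → oabibagoediboanaoz.
Rule 4 (final e-epenthesis): the form ends in the consonant /z/, so [e] is inserted word-finally. /oabibagoediboanaoz/ → oabibagoediboanaoze.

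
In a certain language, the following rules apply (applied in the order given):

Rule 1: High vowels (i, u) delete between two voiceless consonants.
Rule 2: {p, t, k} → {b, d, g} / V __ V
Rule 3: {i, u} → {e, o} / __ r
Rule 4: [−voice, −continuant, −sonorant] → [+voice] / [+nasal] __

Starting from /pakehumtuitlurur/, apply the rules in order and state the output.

pagehumduitloror

Rule 1 (high vowel syncope): no segment meets the environment; /pakehumtuitlurur/ is unchanged.
Rule 2 (intervocalic voicing): /k/ is a voiceless stop between vowels /a/ and /e/, so it voices to [g]. /pakehumtuitlurur/ → pagehumtuitlurur.
Rule 3 (pre-rhotic lowering): /u/ is a high vowel immediately before /r/, so it lowers to [o]. /u/ is a high vowel immediately before /r/, so it lowers to [o]. /pagehumtuitlurur/ → pagehumtuitloror.
Rule 4 (post-nasal voicing): /t/ is a voiceless stop immediately after the nasal /m/, so it voices to [d]. /pagehumtuitloror/ → pagehumduitloror.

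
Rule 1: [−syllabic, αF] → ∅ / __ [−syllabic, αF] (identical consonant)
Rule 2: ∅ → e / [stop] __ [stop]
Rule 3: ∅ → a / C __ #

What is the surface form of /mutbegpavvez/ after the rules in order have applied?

mutebegepaveza

Rule 1 (degemination): /vv/ is a geminate; the first /v/ deletes. /mutbegpavvez/ → mutbegpavez.
Rule 2 (stop-cluster e-epenthesis): /t/ and /b/ form a stop–stop cluster, so [e] is inserted between them. /g/ and /p/ form a stop–stop cluster, so [e] is inserted between them. /mutbegpavez/ → mutebegepavez.
Rule 3 (final a-epenthesis): the form ends in the consonant /z/, so [a] is inserted word-finally. /mutebegepavez/ → mutebegepaveza.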